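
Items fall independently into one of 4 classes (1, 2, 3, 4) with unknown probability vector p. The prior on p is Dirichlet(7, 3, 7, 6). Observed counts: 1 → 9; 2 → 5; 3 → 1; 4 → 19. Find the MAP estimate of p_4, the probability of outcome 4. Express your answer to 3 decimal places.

The posterior is Dirichlet(αᵢ + nᵢ) = Dirichlet(16, 8, 8, 25).
For a Dirichlet(a₁,…,a_K) with all aᵢ > 1, the mode has j-th component (aⱼ − 1)/(Σaᵢ − K).
Here Σaᵢ = 57 and K = 4, so p_4 = (25 − 1)/(57 − 4) = 24/53 ≈ 0.453.

MAP estimate: 0.453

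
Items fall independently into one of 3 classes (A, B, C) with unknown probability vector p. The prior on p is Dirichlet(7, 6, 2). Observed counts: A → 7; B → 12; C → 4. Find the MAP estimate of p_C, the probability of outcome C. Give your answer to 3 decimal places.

The posterior is Dirichlet(αᵢ + nᵢ) = Dirichlet(14, 18, 6).
For a Dirichlet(a₁,…,a_K) with all aᵢ > 1, the mode has j-th component (aⱼ − 1)/(Σaᵢ − K).
Here Σaᵢ = 38 and K = 3, so p_C = (6 − 1)/(38 − 3) = 5/35 ≈ 0.143.

MAP estimate of p_C = 0.143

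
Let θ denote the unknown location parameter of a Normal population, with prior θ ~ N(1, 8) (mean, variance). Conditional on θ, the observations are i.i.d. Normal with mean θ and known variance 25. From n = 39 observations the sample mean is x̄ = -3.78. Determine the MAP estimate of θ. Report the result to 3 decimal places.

n = 39, x̄ = -3.78.
For a Normal prior and Normal likelihood with known variance, the posterior is Normal; its mode equals its mean, the precision-weighted average.
Prior precision 1/σ₀² = 1/8 = 0.125; data precision n/σ² = 39/25 = 1.56.
θ̂ = (0.125·1 + 1.56·(-3.78)) / (0.125 + 1.56) = (-5.7718)/1.685 = -28859/8425 ≈ -3.425.

θ̂_MAP = -3.425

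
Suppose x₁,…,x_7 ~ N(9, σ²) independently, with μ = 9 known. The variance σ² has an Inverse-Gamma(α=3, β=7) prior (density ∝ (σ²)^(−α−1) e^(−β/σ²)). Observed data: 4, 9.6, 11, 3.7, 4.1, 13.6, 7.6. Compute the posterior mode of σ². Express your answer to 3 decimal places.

σ̂²_MAP = 7.905

Sum of squared deviations about the known mean: SS = (4−9)² + (9.6−9)² + (11−9)² + (3.7−9)² + (4.1−9)² + (13.6−9)² + (7.6−9)² = 104.58.
The Normal likelihood contributes (σ²)^(−n/2) exp(−SS/(2σ²)), so the posterior is Inverse-Gamma(α + n/2, β + SS/2) = Inverse-Gamma(6.5, 59.29).
The mode of Inverse-Gamma(a, b) is b/(a+1) = 59.29/7.5 ≈ 7.905.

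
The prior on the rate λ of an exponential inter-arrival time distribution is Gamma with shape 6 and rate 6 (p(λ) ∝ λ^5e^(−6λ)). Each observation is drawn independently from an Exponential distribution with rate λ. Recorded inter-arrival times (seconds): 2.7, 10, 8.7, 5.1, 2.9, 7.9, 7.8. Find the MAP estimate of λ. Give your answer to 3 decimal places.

λ̂_MAP = 0.235

The Exponential(rate=λ) likelihood is ∝ λ^n e^(−λΣtᵢ). Here n = 7 and Σtᵢ = 2.7 + 10 + 8.7 + 5.1 + 2.9 + 7.9 + 7.8 = 45.1.
Posterior ∝ λ^5e^(−6λ) · λ^7e^(−45.1λ) = λ^12e^(−51.1λ), i.e. Gamma(13, 51.1).
Mode = (a−1)/b = 12/51.1 ≈ 0.235.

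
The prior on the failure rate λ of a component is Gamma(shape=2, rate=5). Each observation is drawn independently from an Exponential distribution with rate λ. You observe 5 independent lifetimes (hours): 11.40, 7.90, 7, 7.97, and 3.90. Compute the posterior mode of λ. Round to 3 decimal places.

The Exponential(rate=λ) likelihood is ∝ λ^n e^(−λΣtᵢ). Here n = 5 and Σtᵢ = 11.40 + 7.90 + 7 + 7.97 + 3.90 = 38.17.
Posterior ∝ λe^(−5λ) · λ^5e^(−38.17λ) = λ^6e^(−43.17λ), i.e. Gamma(7, 43.17).
Mode = (a−1)/b = 6/43.17 ≈ 0.139.

λ̂_MAP = 0.139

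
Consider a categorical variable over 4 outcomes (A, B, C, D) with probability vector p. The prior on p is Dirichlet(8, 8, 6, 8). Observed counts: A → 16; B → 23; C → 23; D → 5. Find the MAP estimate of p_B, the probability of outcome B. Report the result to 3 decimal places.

The posterior is Dirichlet(αᵢ + nᵢ) = Dirichlet(24, 31, 29, 13).
For a Dirichlet(a₁,…,a_K) with all aᵢ > 1, the mode has j-th component (aⱼ − 1)/(Σaᵢ − K).
Here Σaᵢ = 97 and K = 4, so p_B = (31 − 1)/(97 − 4) = 30/93 ≈ 0.323.

MAP estimate of p_B = 0.323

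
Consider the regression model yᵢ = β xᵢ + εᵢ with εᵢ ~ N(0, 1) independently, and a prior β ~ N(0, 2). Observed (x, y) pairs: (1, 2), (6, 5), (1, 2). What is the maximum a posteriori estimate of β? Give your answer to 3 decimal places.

log p(β | y) = −Σ(yᵢ − βxᵢ)²/(2·1) − β²/(2·2) + const.
Setting the derivative to zero: Σxᵢ(yᵢ − βxᵢ)/1 − β/2 = 0, so β = Σxᵢyᵢ / (Σxᵢ² + σ²/τ²).
Σxᵢyᵢ = 1·2 + 6·5 + 1·2 = 34; Σxᵢ² = 38; σ²/τ² = 0.5.
β̂_MAP = 34 / (38 + 0.5) = 34/38.5 ≈ 0.883.

β̂_MAP = 0.883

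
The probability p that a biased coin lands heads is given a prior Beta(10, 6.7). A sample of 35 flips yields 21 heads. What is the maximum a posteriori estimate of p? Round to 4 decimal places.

Prior: Beta(10, 6.7).
Data: 21 successes in 35 trials. The binomial likelihood contributes p^21(1−p)^14, so the posterior is Beta(10+21, 6.7+14) = Beta(31, 20.7).
For Beta(a, b) with a, b > 1 the mode is (a−1)/(a+b−2) = 30/49.7 ≈ 0.6036.

p̂_MAP = 0.6036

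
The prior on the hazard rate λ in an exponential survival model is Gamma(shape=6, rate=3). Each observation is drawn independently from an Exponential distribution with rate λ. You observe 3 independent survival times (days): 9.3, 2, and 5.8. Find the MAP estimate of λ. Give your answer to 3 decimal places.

The Exponential(rate=λ) likelihood is ∝ λ^n e^(−λΣtᵢ). Here n = 3 and Σtᵢ = 9.3 + 2 + 5.8 = 17.1.
Posterior ∝ λ^5e^(−3λ) · λ^3e^(−17.1λ) = λ^8e^(−20.1λ), i.e. Gamma(9, 20.1).
Mode = (a−1)/b = 8/20.1 ≈ 0.398.

λ̂_MAP = 0.398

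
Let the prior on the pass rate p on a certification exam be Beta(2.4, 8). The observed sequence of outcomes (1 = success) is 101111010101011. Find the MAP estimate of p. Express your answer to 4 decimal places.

p̂_MAP = 0.4872

Prior: Beta(2.4, 8).
Data: 10 successes in 15 trials (from the sequence). The binomial likelihood contributes p^10(1−p)^5, so the posterior is Beta(2.4+10, 8+5) = Beta(12.4, 13).
For Beta(a, b) with a, b > 1 the mode is (a−1)/(a+b−2) = 11.4/23.4 ≈ 0.4872.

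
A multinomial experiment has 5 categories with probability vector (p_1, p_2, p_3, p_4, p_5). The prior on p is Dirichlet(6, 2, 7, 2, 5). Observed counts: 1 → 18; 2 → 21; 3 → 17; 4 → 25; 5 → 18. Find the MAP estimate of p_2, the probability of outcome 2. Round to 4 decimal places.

MAP estimate: 0.1897

The posterior is Dirichlet(αᵢ + nᵢ) = Dirichlet(24, 23, 24, 27, 23).
For a Dirichlet(a₁,…,a_K) with all aᵢ > 1, the mode has j-th component (aⱼ − 1)/(Σaᵢ − K).
Here Σaᵢ = 121 and K = 5, so p_2 = (23 − 1)/(121 − 5) = 22/116 ≈ 0.1897.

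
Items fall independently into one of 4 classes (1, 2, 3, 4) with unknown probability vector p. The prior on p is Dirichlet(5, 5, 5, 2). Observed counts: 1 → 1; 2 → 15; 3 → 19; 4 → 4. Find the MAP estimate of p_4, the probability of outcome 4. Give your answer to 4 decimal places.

The posterior is Dirichlet(αᵢ + nᵢ) = Dirichlet(6, 20, 24, 6).
For a Dirichlet(a₁,…,a_K) with all aᵢ > 1, the mode has j-th component (aⱼ − 1)/(Σaᵢ − K).
Here Σaᵢ = 56 and K = 4, so p_4 = (6 − 1)/(56 − 4) = 5/52 ≈ 0.0962.

MAP estimate: 0.0962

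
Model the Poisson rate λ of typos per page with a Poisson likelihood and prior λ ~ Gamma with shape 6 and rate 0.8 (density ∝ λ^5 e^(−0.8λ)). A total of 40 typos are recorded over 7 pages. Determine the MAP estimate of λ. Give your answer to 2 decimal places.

λ̂_MAP = 5.77

Σxᵢ = 40, n = 7.
Posterior ∝ λ^5e^(−0.8λ) · λ^40e^(−7λ) = λ^45e^(−7.8λ), i.e. Gamma(shape=46, rate=7.8).
The mode of a Gamma(a, b) with a ≥ 1 (shape–rate) is (a−1)/b = 45/7.8 ≈ 5.77.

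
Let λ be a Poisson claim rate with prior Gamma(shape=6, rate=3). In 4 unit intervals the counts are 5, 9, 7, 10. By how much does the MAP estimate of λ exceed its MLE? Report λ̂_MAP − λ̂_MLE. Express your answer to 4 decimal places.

MAP − MLE = -2.6071

Σxᵢ = 31. Posterior is Gamma(37, 7); MAP = (37−1)/7 = 36/7 ≈ 5.14286.
MLE = x̄ = 31/4 ≈ 7.75000.
Difference = 36/7 − 31/4 = -73/28 ≈ -2.6071.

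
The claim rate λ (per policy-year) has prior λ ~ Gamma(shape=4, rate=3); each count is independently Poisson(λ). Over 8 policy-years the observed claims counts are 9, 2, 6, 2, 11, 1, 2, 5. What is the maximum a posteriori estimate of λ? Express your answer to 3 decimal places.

Σxᵢ = 9+2+6+2+11+1+2+5 = 38, with n = 8.
Posterior ∝ λ^3e^(−3λ) · λ^38e^(−8λ) = λ^41e^(−11λ), i.e. Gamma(shape=42, rate=11).
The mode of a Gamma(a, b) with a ≥ 1 (shape–rate) is (a−1)/b = 41/11 ≈ 3.727.

λ̂_MAP = 3.727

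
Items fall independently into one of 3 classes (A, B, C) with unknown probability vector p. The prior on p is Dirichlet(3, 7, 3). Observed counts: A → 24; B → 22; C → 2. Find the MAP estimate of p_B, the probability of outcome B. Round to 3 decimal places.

MAP estimate of p_B = 0.483

The posterior is Dirichlet(αᵢ + nᵢ) = Dirichlet(27, 29, 5).
For a Dirichlet(a₁,…,a_K) with all aᵢ > 1, the mode has j-th component (aⱼ − 1)/(Σaᵢ − K).
Here Σaᵢ = 61 and K = 3, so p_B = (29 − 1)/(61 − 3) = 28/58 ≈ 0.483.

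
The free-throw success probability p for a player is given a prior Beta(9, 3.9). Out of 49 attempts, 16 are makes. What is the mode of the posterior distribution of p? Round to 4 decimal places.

Prior: Beta(9, 3.9).
Data: 16 successes in 49 trials. The binomial likelihood contributes p^16(1−p)^33, so the posterior is Beta(9+16, 3.9+33) = Beta(25, 36.9).
For Beta(a, b) with a, b > 1 the mode is (a−1)/(a+b−2) = 24/59.9 ≈ 0.4007.

p̂_MAP = 0.4007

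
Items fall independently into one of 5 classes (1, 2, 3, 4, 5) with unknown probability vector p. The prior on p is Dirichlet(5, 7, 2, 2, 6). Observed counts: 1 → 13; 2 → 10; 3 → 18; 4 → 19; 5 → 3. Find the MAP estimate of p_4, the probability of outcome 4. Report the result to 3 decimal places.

The posterior is Dirichlet(αᵢ + nᵢ) = Dirichlet(18, 17, 20, 21, 9).
For a Dirichlet(a₁,…,a_K) with all aᵢ > 1, the mode has j-th component (aⱼ − 1)/(Σaᵢ − K).
Here Σaᵢ = 85 and K = 5, so p_4 = (21 − 1)/(85 − 5) = 20/80 ≈ 0.250.

MAP estimate: 0.250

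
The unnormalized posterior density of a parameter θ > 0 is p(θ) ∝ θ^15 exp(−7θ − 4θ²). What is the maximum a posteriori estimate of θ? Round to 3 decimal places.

ℓ'(θ) = 15/θ − 7 − 8θ. Setting this to zero and multiplying by θ: 8θ² + 7θ − 15 = 0.
θ = (−7 + √(7² + 4·8·15)) / (2·8) = (−7 + √529) / 16 = (−7 + 23)/16 = 1.
ℓ''(θ) = −15/θ² − 8 < 0, confirming a maximum.

θ̂_MAP = 1.000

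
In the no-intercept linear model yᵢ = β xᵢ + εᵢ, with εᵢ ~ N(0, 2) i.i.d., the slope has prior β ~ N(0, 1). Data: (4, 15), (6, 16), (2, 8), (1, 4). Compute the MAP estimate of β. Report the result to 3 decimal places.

β̂_MAP = 2.983

log p(β | y) = −Σ(yᵢ − βxᵢ)²/(2·2) − β²/(2·1) + const.
Setting the derivative to zero: Σxᵢ(yᵢ − βxᵢ)/2 − β/1 = 0, so β = Σxᵢyᵢ / (Σxᵢ² + σ²/τ²).
Σxᵢyᵢ = 4·15 + 6·16 + 2·8 + 1·4 = 176; Σxᵢ² = 57; σ²/τ² = 2.
β̂_MAP = 176 / (57 + 2) = 176/59 ≈ 2.983.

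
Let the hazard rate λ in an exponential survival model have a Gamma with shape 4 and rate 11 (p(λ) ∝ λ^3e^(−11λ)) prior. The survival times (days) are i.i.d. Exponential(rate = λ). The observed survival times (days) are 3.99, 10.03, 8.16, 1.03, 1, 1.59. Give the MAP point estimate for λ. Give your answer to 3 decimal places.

The Exponential(rate=λ) likelihood is ∝ λ^n e^(−λΣtᵢ). Here n = 6 and Σtᵢ = 3.99 + 10.03 + 8.16 + 1.03 + 1 + 1.59 = 25.80.
Posterior ∝ λ^3e^(−11λ) · λ^6e^(−25.80λ) = λ^9e^(−36.80λ), i.e. Gamma(10, 36.80).
Mode = (a−1)/b = 9/36.80 ≈ 0.245.

λ̂_MAP = 0.245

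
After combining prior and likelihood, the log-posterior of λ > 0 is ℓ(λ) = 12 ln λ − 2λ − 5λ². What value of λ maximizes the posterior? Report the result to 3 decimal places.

ℓ'(λ) = 12/λ − 2 − 10λ. Setting this to zero and multiplying by λ: 10λ² + 2λ − 12 = 0.
λ = (−2 + √(2² + 4·10·12)) / (2·10) = (−2 + √484) / 20 = (−2 + 22)/20 = 1.
ℓ''(λ) = −12/λ² − 10 < 0, confirming a maximum.

λ̂_MAP = 1.000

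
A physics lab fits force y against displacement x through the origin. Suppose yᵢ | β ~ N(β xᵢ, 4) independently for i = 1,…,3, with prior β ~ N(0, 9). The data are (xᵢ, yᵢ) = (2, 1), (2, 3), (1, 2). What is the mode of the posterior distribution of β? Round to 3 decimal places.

log p(β | y) = −Σ(yᵢ − βxᵢ)²/(2·4) − β²/(2·9) + const.
Setting the derivative to zero: Σxᵢ(yᵢ − βxᵢ)/4 − β/9 = 0, so β = Σxᵢyᵢ / (Σxᵢ² + σ²/τ²).
Σxᵢyᵢ = 2·1 + 2·3 + 1·2 = 10; Σxᵢ² = 9; σ²/τ² = 4/9.
β̂_MAP = 10 / (9 + 4/9) = 10/(85/9) = 18/17 ≈ 1.059.

β̂_MAP = 1.059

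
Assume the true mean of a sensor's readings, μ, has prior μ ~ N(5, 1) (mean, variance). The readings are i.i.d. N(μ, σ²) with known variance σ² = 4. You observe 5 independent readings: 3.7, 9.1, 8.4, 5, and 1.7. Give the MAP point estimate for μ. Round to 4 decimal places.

n = 5; x̄ = (3.7 + 9.1 + 8.4 + 5 + 1.7)/5 = 27.9/5 = 5.58.
For a Normal prior and Normal likelihood with known variance, the posterior is Normal; its mode equals its mean, the precision-weighted average.
Prior precision 1/σ₀² = 1/1 = 1; data precision n/σ² = 5/4 = 1.25.
μ̂ = (1·5 + 1.25·5.58) / (1 + 1.25) = 11.975/2.25 = 479/90 ≈ 5.3222.

μ̂_MAP = 5.3222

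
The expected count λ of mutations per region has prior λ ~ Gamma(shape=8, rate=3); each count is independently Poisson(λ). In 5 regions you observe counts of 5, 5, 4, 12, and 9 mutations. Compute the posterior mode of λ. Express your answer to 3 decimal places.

Σxᵢ = 5+5+4+12+9 = 35, with n = 5.
Posterior ∝ λ^7e^(−3λ) · λ^35e^(−5λ) = λ^42e^(−8λ), i.e. Gamma(shape=43, rate=8).
The mode of a Gamma(a, b) with a ≥ 1 (shape–rate) is (a−1)/b = 42/8 ≈ 5.250.

λ̂_MAP = 5.250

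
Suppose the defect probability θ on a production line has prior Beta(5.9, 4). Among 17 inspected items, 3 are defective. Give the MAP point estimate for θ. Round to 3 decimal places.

Prior: Beta(5.9, 4).
Data: 3 successes in 17 trials. The binomial likelihood contributes θ^3(1−θ)^14, so the posterior is Beta(5.9+3, 4+14) = Beta(8.9, 18).
For Beta(a, b) with a, b > 1 the mode is (a−1)/(a+b−2) = 7.9/24.9 ≈ 0.317.

θ̂_MAP = 0.317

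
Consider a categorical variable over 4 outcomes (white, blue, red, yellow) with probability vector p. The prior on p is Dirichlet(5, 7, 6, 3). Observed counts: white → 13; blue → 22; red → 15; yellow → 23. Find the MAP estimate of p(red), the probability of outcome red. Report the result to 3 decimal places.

The posterior is Dirichlet(αᵢ + nᵢ) = Dirichlet(18, 29, 21, 26).
For a Dirichlet(a₁,…,a_K) with all aᵢ > 1, the mode has j-th component (aⱼ − 1)/(Σaᵢ − K).
Here Σaᵢ = 94 and K = 4, so p(red) = (21 − 1)/(94 − 4) = 20/90 ≈ 0.222.

MAP estimate of p(red) = 0.222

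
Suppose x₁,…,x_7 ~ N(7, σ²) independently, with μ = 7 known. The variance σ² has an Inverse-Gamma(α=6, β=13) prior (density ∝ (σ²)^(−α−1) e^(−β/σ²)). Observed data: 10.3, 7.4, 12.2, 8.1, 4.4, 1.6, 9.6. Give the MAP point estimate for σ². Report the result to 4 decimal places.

Sum of squared deviations about the known mean: SS = (10.3−7)² + (7.4−7)² + (12.2−7)² + (8.1−7)² + (4.4−7)² + (1.6−7)² + (9.6−7)² = 81.98.
The Normal likelihood contributes (σ²)^(−n/2) exp(−SS/(2σ²)), so the posterior is Inverse-Gamma(α + n/2, β + SS/2) = Inverse-Gamma(9.5, 53.99).
The mode of Inverse-Gamma(a, b) is b/(a+1) = 53.99/10.5 ≈ 5.1419.

σ̂²_MAP = 5.1419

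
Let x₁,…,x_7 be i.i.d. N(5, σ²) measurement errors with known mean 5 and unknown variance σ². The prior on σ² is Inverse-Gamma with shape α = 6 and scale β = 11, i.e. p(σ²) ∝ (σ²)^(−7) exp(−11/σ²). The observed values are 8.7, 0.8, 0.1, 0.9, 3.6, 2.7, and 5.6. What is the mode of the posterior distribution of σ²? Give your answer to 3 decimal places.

Sum of squared deviations about the known mean: SS = (8.7−5)² + (0.8−5)² + (0.1−5)² + (0.9−5)² + (3.6−5)² + (2.7−5)² + (5.6−5)² = 79.76.
The Normal likelihood contributes (σ²)^(−n/2) exp(−SS/(2σ²)), so the posterior is Inverse-Gamma(α + n/2, β + SS/2) = Inverse-Gamma(9.5, 50.88).
The mode of Inverse-Gamma(a, b) is b/(a+1) = 50.88/10.5 ≈ 4.846.

σ̂²_MAP = 4.846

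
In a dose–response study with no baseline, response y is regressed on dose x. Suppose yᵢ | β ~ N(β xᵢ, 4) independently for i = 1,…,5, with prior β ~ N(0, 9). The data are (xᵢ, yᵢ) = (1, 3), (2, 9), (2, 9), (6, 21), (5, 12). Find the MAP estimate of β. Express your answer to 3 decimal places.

log p(β | y) = −Σ(yᵢ − βxᵢ)²/(2·4) − β²/(2·9) + const.
Setting the derivative to zero: Σxᵢ(yᵢ − βxᵢ)/4 − β/9 = 0, so β = Σxᵢyᵢ / (Σxᵢ² + σ²/τ²).
Σxᵢyᵢ = 1·3 + 2·9 + 2·9 + 6·21 + 5·12 = 225; Σxᵢ² = 70; σ²/τ² = 4/9.
β̂_MAP = 225 / (70 + 4/9) = 225/(634/9) = 2025/634 ≈ 3.194.

β̂_MAP = 3.194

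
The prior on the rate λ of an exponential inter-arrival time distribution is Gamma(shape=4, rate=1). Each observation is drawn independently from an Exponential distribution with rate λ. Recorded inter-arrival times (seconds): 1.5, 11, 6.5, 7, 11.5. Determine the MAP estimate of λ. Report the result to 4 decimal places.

λ̂_MAP = 0.2078

The Exponential(rate=λ) likelihood is ∝ λ^n e^(−λΣtᵢ). Here n = 5 and Σtᵢ = 1.5 + 11 + 6.5 + 7 + 11.5 = 37.5.
Posterior ∝ λ^3e^(−1λ) · λ^5e^(−37.5λ) = λ^8e^(−38.5λ), i.e. Gamma(9, 38.5).
Mode = (a−1)/b = 8/38.5 ≈ 0.2078.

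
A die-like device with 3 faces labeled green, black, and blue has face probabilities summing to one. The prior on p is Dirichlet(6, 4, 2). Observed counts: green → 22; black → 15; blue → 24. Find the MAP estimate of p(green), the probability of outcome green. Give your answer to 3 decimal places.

MAP estimate of p(green) = 0.386

The posterior is Dirichlet(αᵢ + nᵢ) = Dirichlet(28, 19, 26).
For a Dirichlet(a₁,…,a_K) with all aᵢ > 1, the mode has j-th component (aⱼ − 1)/(Σaᵢ − K).
Here Σaᵢ = 73 and K = 3, so p(green) = (28 − 1)/(73 − 3) = 27/70 ≈ 0.386.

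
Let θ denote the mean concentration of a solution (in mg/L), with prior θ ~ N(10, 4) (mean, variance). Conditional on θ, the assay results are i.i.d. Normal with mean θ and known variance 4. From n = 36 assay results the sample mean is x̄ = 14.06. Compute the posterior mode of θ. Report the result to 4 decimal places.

n = 36, x̄ = 14.06.
For a Normal prior and Normal likelihood with known variance, the posterior is Normal; its mode equals its mean, the precision-weighted average.
Prior precision 1/σ₀² = 1/4 = 0.25; data precision n/σ² = 36/4 = 9.
θ̂ = (0.25·10 + 9·14.06) / (0.25 + 9) = 129.04/9.25 = 12904/925 ≈ 13.9503.

θ̂_MAP = 13.9503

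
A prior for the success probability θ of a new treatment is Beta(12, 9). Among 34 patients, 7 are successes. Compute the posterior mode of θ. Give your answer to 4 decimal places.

θ̂_MAP = 0.3396

Prior: Beta(12, 9).
Data: 7 successes in 34 trials. The binomial likelihood contributes θ^7(1−θ)^27, so the posterior is Beta(12+7, 9+27) = Beta(19, 36).
For Beta(a, b) with a, b > 1 the mode is (a−1)/(a+b−2) = 18/53 ≈ 0.3396.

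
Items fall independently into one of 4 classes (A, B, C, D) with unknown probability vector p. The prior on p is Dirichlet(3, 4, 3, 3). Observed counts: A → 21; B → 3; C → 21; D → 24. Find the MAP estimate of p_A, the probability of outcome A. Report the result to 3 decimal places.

The posterior is Dirichlet(αᵢ + nᵢ) = Dirichlet(24, 7, 24, 27).
For a Dirichlet(a₁,…,a_K) with all aᵢ > 1, the mode has j-th component (aⱼ − 1)/(Σaᵢ − K).
Here Σaᵢ = 82 and K = 4, so p_A = (24 − 1)/(82 − 4) = 23/78 ≈ 0.295.

MAP estimate of p_A = 0.295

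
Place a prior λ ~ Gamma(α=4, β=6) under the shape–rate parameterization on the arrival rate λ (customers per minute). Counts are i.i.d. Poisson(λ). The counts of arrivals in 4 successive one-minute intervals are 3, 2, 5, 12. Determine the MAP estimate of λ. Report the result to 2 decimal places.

Σxᵢ = 3+2+5+12 = 22, with n = 4.
Posterior ∝ λ^3e^(−6λ) · λ^22e^(−4λ) = λ^25e^(−10λ), i.e. Gamma(shape=26, rate=10).
The mode of a Gamma(a, b) with a ≥ 1 (shape–rate) is (a−1)/b = 25/10 ≈ 2.50.

λ̂_MAP = 2.50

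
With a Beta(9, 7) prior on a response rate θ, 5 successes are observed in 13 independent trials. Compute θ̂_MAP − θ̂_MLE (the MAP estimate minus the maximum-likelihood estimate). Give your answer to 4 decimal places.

Posterior is Beta(14, 15); MAP = (14−1)/(29−2) = 13/27 ≈ 0.48148.
MLE ignores the prior: θ̂_MLE = k/n = 5/13 ≈ 0.38462.
Difference = 13/27 − 5/13 = 34/351 ≈ 0.0969.

MAP − MLE = 0.0969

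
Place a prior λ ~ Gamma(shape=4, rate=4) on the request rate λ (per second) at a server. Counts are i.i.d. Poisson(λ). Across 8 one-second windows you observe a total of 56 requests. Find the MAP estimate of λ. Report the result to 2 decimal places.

Σxᵢ = 56, n = 8.
Posterior ∝ λ^3e^(−4λ) · λ^56e^(−8λ) = λ^59e^(−12λ), i.e. Gamma(shape=60, rate=12).
The mode of a Gamma(a, b) with a ≥ 1 (shape–rate) is (a−1)/b = 59/12 ≈ 4.92.

λ̂_MAP = 4.92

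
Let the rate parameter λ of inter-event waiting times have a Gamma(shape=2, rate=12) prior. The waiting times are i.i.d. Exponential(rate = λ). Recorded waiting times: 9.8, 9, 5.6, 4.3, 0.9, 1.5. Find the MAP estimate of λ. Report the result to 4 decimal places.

The Exponential(rate=λ) likelihood is ∝ λ^n e^(−λΣtᵢ). Here n = 6 and Σtᵢ = 9.8 + 9 + 5.6 + 4.3 + 0.9 + 1.5 = 31.1.
Posterior ∝ λe^(−12λ) · λ^6e^(−31.1λ) = λ^7e^(−43.1λ), i.e. Gamma(8, 43.1).
Mode = (a−1)/b = 7/43.1 ≈ 0.1624.

λ̂_MAP = 0.1624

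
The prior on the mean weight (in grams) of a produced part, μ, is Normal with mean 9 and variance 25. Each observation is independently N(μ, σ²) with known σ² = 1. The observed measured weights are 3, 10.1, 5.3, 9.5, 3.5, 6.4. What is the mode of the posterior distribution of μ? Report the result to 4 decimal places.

μ̂_MAP = 6.3179

n = 6; x̄ = (3 + 10.1 + 5.3 + 9.5 + 3.5 + 6.4)/6 = 37.8/6 = 6.3.
For a Normal prior and Normal likelihood with known variance, the posterior is Normal; its mode equals its mean, the precision-weighted average.
Prior precision 1/σ₀² = 1/25 = 0.04; data precision n/σ² = 6/1 = 6.
μ̂ = (0.04·9 + 6·6.3) / (0.04 + 6) = 38.16/6.04 = 954/151 ≈ 6.3179.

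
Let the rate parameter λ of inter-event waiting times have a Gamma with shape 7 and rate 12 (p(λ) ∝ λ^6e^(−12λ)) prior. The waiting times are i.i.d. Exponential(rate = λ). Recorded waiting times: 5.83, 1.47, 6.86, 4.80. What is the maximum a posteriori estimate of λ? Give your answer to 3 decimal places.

The Exponential(rate=λ) likelihood is ∝ λ^n e^(−λΣtᵢ). Here n = 4 and Σtᵢ = 5.83 + 1.47 + 6.86 + 4.80 = 18.96.
Posterior ∝ λ^6e^(−12λ) · λ^4e^(−18.96λ) = λ^10e^(−30.96λ), i.e. Gamma(11, 30.96).
Mode = (a−1)/b = 10/30.96 ≈ 0.323.

λ̂_MAP = 0.323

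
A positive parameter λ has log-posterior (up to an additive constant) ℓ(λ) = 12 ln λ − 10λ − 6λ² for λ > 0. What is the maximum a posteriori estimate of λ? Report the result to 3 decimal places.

ℓ'(λ) = 12/λ − 10 − 12λ. Setting this to zero and multiplying by λ: 12λ² + 10λ − 12 = 0.
λ = (−10 + √(10² + 4·12·12)) / (2·12) = (−10 + √676) / 24 = (−10 + 26)/24 = 2/3.
ℓ''(λ) = −12/λ² − 12 < 0, confirming a maximum.

λ̂_MAP = 0.667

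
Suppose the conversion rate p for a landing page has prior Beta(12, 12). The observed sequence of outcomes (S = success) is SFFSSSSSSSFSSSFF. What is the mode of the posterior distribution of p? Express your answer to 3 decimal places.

Prior: Beta(12, 12).
Data: 11 successes in 16 trials (from the sequence). The binomial likelihood contributes p^11(1−p)^5, so the posterior is Beta(12+11, 12+5) = Beta(23, 17).
For Beta(a, b) with a, b > 1 the mode is (a−1)/(a+b−2) = 22/38 ≈ 0.579.

p̂_MAP = 0.579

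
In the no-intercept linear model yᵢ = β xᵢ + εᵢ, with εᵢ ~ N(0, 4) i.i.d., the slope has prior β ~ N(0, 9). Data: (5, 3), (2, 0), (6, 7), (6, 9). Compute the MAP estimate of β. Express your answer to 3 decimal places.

log p(β | y) = −Σ(yᵢ − βxᵢ)²/(2·4) − β²/(2·9) + const.
Setting the derivative to zero: Σxᵢ(yᵢ − βxᵢ)/4 − β/9 = 0, so β = Σxᵢyᵢ / (Σxᵢ² + σ²/τ²).
Σxᵢyᵢ = 5·3 + 2·0 + 6·7 + 6·9 = 111; Σxᵢ² = 101; σ²/τ² = 4/9.
β̂_MAP = 111 / (101 + 4/9) = 111/(913/9) = 999/913 ≈ 1.094.

β̂_MAP = 1.094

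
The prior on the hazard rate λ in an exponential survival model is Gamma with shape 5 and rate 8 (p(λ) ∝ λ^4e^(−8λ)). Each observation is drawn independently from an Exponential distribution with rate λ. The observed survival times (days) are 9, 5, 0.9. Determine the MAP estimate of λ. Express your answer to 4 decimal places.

The Exponential(rate=λ) likelihood is ∝ λ^n e^(−λΣtᵢ). Here n = 3 and Σtᵢ = 9 + 5 + 0.9 = 14.9.
Posterior ∝ λ^4e^(−8λ) · λ^3e^(−14.9λ) = λ^7e^(−22.9λ), i.e. Gamma(8, 22.9).
Mode = (a−1)/b = 7/22.9 ≈ 0.3057.

λ̂_MAP = 0.3057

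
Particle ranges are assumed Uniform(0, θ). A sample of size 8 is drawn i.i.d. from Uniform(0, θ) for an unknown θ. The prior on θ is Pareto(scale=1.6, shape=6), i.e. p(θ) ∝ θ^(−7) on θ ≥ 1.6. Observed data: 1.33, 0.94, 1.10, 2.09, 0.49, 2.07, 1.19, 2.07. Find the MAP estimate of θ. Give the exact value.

θ̂_MAP = 2.09

The Uniform(0, θ) likelihood is θ^(−n) for θ ≥ max(xᵢ), zero otherwise. Here max(xᵢ) = 2.09.
Posterior ∝ θ^(−7) · θ^(−8) = θ^(−15) on θ ≥ max(1.6, 2.09) = 2.09.
This density is strictly decreasing in θ, so the posterior mode lies at the lower boundary of the support.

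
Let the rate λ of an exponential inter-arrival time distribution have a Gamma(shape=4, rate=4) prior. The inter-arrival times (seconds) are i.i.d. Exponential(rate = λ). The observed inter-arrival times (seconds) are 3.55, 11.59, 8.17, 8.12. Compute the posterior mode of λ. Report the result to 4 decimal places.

λ̂_MAP = 0.1976

The Exponential(rate=λ) likelihood is ∝ λ^n e^(−λΣtᵢ). Here n = 4 and Σtᵢ = 3.55 + 11.59 + 8.17 + 8.12 = 31.43.
Posterior ∝ λ^3e^(−4λ) · λ^4e^(−31.43λ) = λ^7e^(−35.43λ), i.e. Gamma(8, 35.43).
Mode = (a−1)/b = 7/35.43 ≈ 0.1976.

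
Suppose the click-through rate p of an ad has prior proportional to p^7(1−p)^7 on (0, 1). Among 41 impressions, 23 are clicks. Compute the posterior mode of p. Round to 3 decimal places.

The prior density ∝ p^7(1−p)^7 is the kernel of Beta(8, 8).
Data: 23 successes in 41 trials. The binomial likelihood contributes p^23(1−p)^18, so the posterior is Beta(8+23, 8+18) = Beta(31, 26).
For Beta(a, b) with a, b > 1 the mode is (a−1)/(a+b−2) = 30/55 ≈ 0.545.

p̂_MAP = 0.545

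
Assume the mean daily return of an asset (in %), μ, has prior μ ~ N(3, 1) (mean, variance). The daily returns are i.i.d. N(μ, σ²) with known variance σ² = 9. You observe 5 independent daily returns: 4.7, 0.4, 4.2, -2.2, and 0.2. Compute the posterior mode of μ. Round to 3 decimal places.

n = 5; x̄ = (4.7 + 0.4 + 4.2 + (-2.2) + 0.2)/5 = 7.3/5 = 1.46.
For a Normal prior and Normal likelihood with known variance, the posterior is Normal; its mode equals its mean, the precision-weighted average.
Prior precision 1/σ₀² = 1/1 = 1; data precision n/σ² = 5/9.
μ̂ = (1·3 + (5/9)·1.46) / (1 + 5/9) = (343/90)/(14/9) = 2.450.

μ̂_MAP = 2.450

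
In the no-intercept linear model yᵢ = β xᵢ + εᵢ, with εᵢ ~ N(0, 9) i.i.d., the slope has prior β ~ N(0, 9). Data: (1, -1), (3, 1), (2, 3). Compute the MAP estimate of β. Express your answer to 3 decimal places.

log p(β | y) = −Σ(yᵢ − βxᵢ)²/(2·9) − β²/(2·9) + const.
Setting the derivative to zero: Σxᵢ(yᵢ − βxᵢ)/9 − β/9 = 0, so β = Σxᵢyᵢ / (Σxᵢ² + σ²/τ²).
Σxᵢyᵢ = 1·(-1) + 3·1 + 2·3 = 8; Σxᵢ² = 14; σ²/τ² = 1.
β̂_MAP = 8 / (14 + 1) = 8/15 ≈ 0.533.

β̂_MAP = 0.533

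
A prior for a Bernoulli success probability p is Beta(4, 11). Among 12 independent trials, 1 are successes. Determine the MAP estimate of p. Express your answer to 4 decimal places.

p̂_MAP = 0.1600

Prior: Beta(4, 11).
Data: 1 success in 12 trials. The binomial likelihood contributes p(1−p)^11, so the posterior is Beta(4+1, 11+11) = Beta(5, 22).
For Beta(a, b) with a, b > 1 the mode is (a−1)/(a+b−2) = 4/25 ≈ 0.1600.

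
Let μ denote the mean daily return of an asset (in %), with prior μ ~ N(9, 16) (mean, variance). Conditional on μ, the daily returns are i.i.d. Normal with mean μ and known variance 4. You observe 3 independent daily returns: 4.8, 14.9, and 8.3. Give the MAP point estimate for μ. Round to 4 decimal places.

μ̂_MAP = 9.3077

n = 3; x̄ = (4.8 + 14.9 + 8.3)/3 = 28/3 = 28/3 ≈ 9.3333.
For a Normal prior and Normal likelihood with known variance, the posterior is Normal; its mode equals its mean, the precision-weighted average.
Prior precision 1/σ₀² = 1/16 = 0.0625; data precision n/σ² = 3/4 = 0.75.
μ̂ = (0.0625·9 + 0.75·(28/3)) / (0.0625 + 0.75) = 7.5625/0.8125 = 121/13 ≈ 9.3077.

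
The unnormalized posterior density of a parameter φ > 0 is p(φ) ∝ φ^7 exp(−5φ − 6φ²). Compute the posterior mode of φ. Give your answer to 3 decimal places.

ℓ'(φ) = 7/φ − 5 − 12φ. Setting this to zero and multiplying by φ: 12φ² + 5φ − 7 = 0.
φ = (−5 + √(5² + 4·12·7)) / (2·12) = (−5 + √361) / 24 = (−5 + 19)/24 = 7/12.
ℓ''(φ) = −7/φ² − 12 < 0, confirming a maximum.

φ̂_MAP = 0.583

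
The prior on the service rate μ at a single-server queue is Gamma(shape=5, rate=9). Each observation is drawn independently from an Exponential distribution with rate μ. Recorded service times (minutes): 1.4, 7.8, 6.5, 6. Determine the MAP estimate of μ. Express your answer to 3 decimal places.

μ̂_MAP = 0.261

The Exponential(rate=μ) likelihood is ∝ μ^n e^(−μΣtᵢ). Here n = 4 and Σtᵢ = 1.4 + 7.8 + 6.5 + 6 = 21.7.
Posterior ∝ μ^4e^(−9μ) · μ^4e^(−21.7μ) = μ^8e^(−30.7μ), i.e. Gamma(9, 30.7).
Mode = (a−1)/b = 8/30.7 ≈ 0.261.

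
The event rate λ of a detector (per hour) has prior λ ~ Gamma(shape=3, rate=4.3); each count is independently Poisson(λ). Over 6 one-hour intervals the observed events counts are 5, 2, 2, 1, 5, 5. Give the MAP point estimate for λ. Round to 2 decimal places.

λ̂_MAP = 2.14

Σxᵢ = 5+2+2+1+5+5 = 20, with n = 6.
Posterior ∝ λ^2e^(−4.3λ) · λ^20e^(−6λ) = λ^22e^(−10.3λ), i.e. Gamma(shape=23, rate=10.3).
The mode of a Gamma(a, b) with a ≥ 1 (shape–rate) is (a−1)/b = 22/10.3 ≈ 2.14.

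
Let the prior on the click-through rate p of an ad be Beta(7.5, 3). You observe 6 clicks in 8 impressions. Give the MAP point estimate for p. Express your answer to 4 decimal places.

Prior: Beta(7.5, 3).
Data: 6 successes in 8 trials. The binomial likelihood contributes p^6(1−p)^2, so the posterior is Beta(7.5+6, 3+2) = Beta(13.5, 5).
For Beta(a, b) with a, b > 1 the mode is (a−1)/(a+b−2) = 12.5/16.5 ≈ 0.7576.

p̂_MAP = 0.7576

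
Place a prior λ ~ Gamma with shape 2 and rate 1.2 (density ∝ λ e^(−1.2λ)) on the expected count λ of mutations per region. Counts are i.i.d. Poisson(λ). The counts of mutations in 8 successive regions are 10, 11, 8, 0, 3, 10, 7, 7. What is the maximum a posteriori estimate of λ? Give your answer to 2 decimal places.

λ̂_MAP = 6.20

Σxᵢ = 10+11+8+0+3+10+7+7 = 56, with n = 8.
Posterior ∝ λe^(−1.2λ) · λ^56e^(−8λ) = λ^57e^(−9.2λ), i.e. Gamma(shape=58, rate=9.2).
The mode of a Gamma(a, b) with a ≥ 1 (shape–rate) is (a−1)/b = 57/9.2 ≈ 6.20.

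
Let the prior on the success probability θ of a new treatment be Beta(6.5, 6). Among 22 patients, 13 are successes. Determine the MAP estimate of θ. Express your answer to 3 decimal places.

Prior: Beta(6.5, 6).
Data: 13 successes in 22 trials. The binomial likelihood contributes θ^13(1−θ)^9, so the posterior is Beta(6.5+13, 6+9) = Beta(19.5, 15).
For Beta(a, b) with a, b > 1 the mode is (a−1)/(a+b−2) = 18.5/32.5 ≈ 0.569.

θ̂_MAP = 0.569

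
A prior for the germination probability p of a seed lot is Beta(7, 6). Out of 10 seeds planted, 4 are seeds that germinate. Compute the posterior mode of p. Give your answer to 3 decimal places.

p̂_MAP = 0.476

Prior: Beta(7, 6).
Data: 4 successes in 10 trials. The binomial likelihood contributes p^4(1−p)^6, so the posterior is Beta(7+4, 6+6) = Beta(11, 12).
For Beta(a, b) with a, b > 1 the mode is (a−1)/(a+b−2) = 10/21 ≈ 0.476.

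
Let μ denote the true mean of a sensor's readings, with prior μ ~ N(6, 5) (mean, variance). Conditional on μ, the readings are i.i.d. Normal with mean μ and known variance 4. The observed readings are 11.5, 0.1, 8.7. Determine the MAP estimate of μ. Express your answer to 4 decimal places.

μ̂_MAP = 6.6053

n = 3; x̄ = (11.5 + 0.1 + 8.7)/3 = 20.3/3 = 203/30 ≈ 6.7667.
For a Normal prior and Normal likelihood with known variance, the posterior is Normal; its mode equals its mean, the precision-weighted average.
Prior precision 1/σ₀² = 1/5 = 0.2; data precision n/σ² = 3/4 = 0.75.
μ̂ = (0.2·6 + 0.75·(203/30)) / (0.2 + 0.75) = 6.275/0.95 = 251/38 ≈ 6.6053.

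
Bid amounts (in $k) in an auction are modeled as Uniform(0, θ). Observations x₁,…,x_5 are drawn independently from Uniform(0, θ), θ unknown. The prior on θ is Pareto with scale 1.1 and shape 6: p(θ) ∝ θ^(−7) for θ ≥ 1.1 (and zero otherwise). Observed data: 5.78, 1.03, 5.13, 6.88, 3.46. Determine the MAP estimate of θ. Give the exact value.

The Uniform(0, θ) likelihood is θ^(−n) for θ ≥ max(xᵢ), zero otherwise. Here max(xᵢ) = 6.88.
Posterior ∝ θ^(−7) · θ^(−5) = θ^(−12) on θ ≥ max(1.1, 6.88) = 6.88.
This density is strictly decreasing in θ, so the posterior mode lies at the lower boundary of the support.

θ̂_MAP = 6.88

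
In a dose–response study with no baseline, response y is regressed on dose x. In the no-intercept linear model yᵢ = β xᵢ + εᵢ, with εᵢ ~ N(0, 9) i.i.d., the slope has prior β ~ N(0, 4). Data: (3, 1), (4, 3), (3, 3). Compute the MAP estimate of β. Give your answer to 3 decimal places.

log p(β | y) = −Σ(yᵢ − βxᵢ)²/(2·9) − β²/(2·4) + const.
Setting the derivative to zero: Σxᵢ(yᵢ − βxᵢ)/9 − β/4 = 0, so β = Σxᵢyᵢ / (Σxᵢ² + σ²/τ²).
Σxᵢyᵢ = 3·1 + 4·3 + 3·3 = 24; Σxᵢ² = 34; σ²/τ² = 2.25.
β̂_MAP = 24 / (34 + 2.25) = 24/36.25 ≈ 0.662.

β̂_MAP = 0.662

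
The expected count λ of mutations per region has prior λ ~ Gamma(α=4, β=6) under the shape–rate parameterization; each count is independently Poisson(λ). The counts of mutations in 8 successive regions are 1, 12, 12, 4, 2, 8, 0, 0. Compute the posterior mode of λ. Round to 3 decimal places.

Σxᵢ = 1+12+12+4+2+8+0+0 = 39, with n = 8.
Posterior ∝ λ^3e^(−6λ) · λ^39e^(−8λ) = λ^42e^(−14λ), i.e. Gamma(shape=43, rate=14).
The mode of a Gamma(a, b) with a ≥ 1 (shape–rate) is (a−1)/b = 42/14 ≈ 3.000.

λ̂_MAP = 3.000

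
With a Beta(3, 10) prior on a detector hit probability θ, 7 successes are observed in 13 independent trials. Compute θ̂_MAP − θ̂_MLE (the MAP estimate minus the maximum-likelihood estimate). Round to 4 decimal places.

MAP − MLE = -0.1635

Posterior is Beta(10, 16); MAP = (10−1)/(26−2) = 9/24 ≈ 0.37500.
MLE ignores the prior: θ̂_MLE = k/n = 7/13 ≈ 0.53846.
Difference = 9/24 − 7/13 = -17/104 ≈ -0.1635.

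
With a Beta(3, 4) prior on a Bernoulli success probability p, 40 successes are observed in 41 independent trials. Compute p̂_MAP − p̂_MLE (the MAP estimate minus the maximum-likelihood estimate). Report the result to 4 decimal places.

MAP − MLE = -0.0626

Posterior is Beta(43, 5); MAP = (43−1)/(48−2) = 42/46 ≈ 0.91304.
MLE ignores the prior: p̂_MLE = k/n = 40/41 ≈ 0.97561.
Difference = 42/46 − 40/41 = -59/943 ≈ -0.0626.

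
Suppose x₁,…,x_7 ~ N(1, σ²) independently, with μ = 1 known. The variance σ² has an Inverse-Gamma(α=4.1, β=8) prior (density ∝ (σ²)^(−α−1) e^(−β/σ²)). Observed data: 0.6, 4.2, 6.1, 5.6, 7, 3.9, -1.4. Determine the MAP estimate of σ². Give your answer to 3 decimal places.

σ̂²_MAP = 7.194

Sum of squared deviations about the known mean: SS = (0.6−1)² + (4.2−1)² + (6.1−1)² + (5.6−1)² + (7−1)² + (3.9−1)² + (-1.4−1)² = 107.74.
The Normal likelihood contributes (σ²)^(−n/2) exp(−SS/(2σ²)), so the posterior is Inverse-Gamma(α + n/2, β + SS/2) = Inverse-Gamma(7.6, 61.87).
The mode of Inverse-Gamma(a, b) is b/(a+1) = 61.87/8.6 ≈ 7.194.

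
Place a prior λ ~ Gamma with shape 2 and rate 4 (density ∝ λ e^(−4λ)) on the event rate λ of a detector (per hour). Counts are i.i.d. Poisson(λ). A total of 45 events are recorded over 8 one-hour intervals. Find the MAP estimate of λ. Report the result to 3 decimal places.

λ̂_MAP = 3.833

Σxᵢ = 45, n = 8.
Posterior ∝ λe^(−4λ) · λ^45e^(−8λ) = λ^46e^(−12λ), i.e. Gamma(shape=47, rate=12).
The mode of a Gamma(a, b) with a ≥ 1 (shape–rate) is (a−1)/b = 46/12 ≈ 3.833.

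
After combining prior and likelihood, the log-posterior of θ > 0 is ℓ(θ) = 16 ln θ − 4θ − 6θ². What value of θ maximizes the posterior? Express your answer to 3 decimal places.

ℓ'(θ) = 16/θ − 4 − 12θ. Setting this to zero and multiplying by θ: 12θ² + 4θ − 16 = 0.
θ = (−4 + √(4² + 4·12·16)) / (2·12) = (−4 + √784) / 24 = (−4 + 28)/24 = 1.
ℓ''(θ) = −16/θ² − 12 < 0, confirming a maximum.

θ̂_MAP = 1.000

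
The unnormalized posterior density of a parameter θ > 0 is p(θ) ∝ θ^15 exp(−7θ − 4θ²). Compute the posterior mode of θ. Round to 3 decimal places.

θ̂_MAP = 1.000

ℓ'(θ) = 15/θ − 7 − 8θ. Setting this to zero and multiplying by θ: 8θ² + 7θ − 15 = 0.
θ = (−7 + √(7² + 4·8·15)) / (2·8) = (−7 + √529) / 16 = (−7 + 23)/16 = 1.
ℓ''(θ) = −15/θ² − 8 < 0, confirming a maximum.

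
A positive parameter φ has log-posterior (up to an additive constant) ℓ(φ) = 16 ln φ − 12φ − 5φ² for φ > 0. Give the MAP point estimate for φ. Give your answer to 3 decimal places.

ℓ'(φ) = 16/φ − 12 − 10φ. Setting this to zero and multiplying by φ: 10φ² + 12φ − 16 = 0.
φ = (−12 + √(12² + 4·10·16)) / (2·10) = (−12 + √784) / 20 = (−12 + 28)/20 = 4/5.
ℓ''(φ) = −16/φ² − 10 < 0, confirming a maximum.

φ̂_MAP = 0.800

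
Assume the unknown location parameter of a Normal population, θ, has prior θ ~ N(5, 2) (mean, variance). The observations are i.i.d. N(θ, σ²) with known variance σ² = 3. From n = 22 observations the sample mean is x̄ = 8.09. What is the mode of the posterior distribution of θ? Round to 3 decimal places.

θ̂_MAP = 7.893

n = 22, x̄ = 8.09.
For a Normal prior and Normal likelihood with known variance, the posterior is Normal; its mode equals its mean, the precision-weighted average.
Prior precision 1/σ₀² = 1/2 = 0.5; data precision n/σ² = 22/3.
θ̂ = (0.5·5 + (22/3)·8.09) / (0.5 + 22/3) = (4637/75)/(47/6) = 9274/1175 ≈ 7.893.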